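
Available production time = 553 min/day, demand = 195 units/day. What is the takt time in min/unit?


Formula: Takt Time = Available Production Time / Customer Demand
Takt = 553 min/day / 195 units/day
Takt = 2.84 min/unit

2.84 min/unit


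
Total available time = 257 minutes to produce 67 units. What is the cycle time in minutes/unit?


Formula: CT = Available Time / Number of Units
CT = 257 min / 67 units
CT = 3.84 min/unit

3.84 min/unit


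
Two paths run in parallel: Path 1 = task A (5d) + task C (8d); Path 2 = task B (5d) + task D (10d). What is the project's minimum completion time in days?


Path 1 = 5 + 8 = 13 days
Path 2 = 5 + 10 = 15 days
Duration = max(13, 15) = 15 days

15 days


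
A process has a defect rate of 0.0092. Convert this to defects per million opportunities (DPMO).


DPMO = defect_rate * 1000000 = 0.0092 * 1000000

9200


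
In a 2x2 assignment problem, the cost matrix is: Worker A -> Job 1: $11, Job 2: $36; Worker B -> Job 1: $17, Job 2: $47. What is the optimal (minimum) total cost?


Option 1: A->1 + B->2 = $11 + $47 = $58
Option 2: A->2 + B->1 = $36 + $17 = $53
Min cost = min($58, $53) = $53

$53


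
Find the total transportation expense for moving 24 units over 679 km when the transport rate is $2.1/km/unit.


TC = dist * cost * units = 679 * 2.1 * 24 = $34221.60

$34221.60


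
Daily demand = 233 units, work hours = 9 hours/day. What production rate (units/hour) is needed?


Formula: Production Rate = Daily Demand / Available Hours
Rate = 233 units/day / 9 hours/day
Rate = 25.9 units/hour

25.9 units/hour


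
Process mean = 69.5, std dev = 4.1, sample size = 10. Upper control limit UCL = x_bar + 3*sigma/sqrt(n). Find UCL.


UCL = 69.5 + 3 * 4.1 / sqrt(10)

73.39


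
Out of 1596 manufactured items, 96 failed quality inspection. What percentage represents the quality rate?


Formula: Quality Rate = Good Pieces / Total Pieces * 100
Good pieces = 1596 - 96 = 1500
QR = 1500 / 1596 * 100 = 94.0%

94.0%


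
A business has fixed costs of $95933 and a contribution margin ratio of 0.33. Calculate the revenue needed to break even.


Formula: BER = Fixed Costs / Contribution Margin Ratio
BER = $95933 / 0.33
BER = $290706.06 (to the nearest cent)

$290706.06


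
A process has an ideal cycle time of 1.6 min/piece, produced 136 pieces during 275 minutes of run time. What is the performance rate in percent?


Formula: Performance = (Ideal CT * Total Count) / Run Time * 100
Ideal output time = 1.6 * 136 = 217.6 min
Performance = 217.6 / 275 * 100 = 79.1%

79.1%


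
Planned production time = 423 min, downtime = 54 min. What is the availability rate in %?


Formula: Availability = (Planned Time - Downtime) / Planned Time * 100
Uptime = 423 - 54 = 369 min
Availability = 369 / 423 * 100 = 87.2%

87.2%


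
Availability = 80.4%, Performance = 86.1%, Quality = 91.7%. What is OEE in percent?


Formula: OEE = Availability * Performance * Quality / 10000
A * P = 80.4% * 86.1% / 100 = 69.22%
OEE = 69.22% * 91.7% / 100 = 63.5%

63.5%


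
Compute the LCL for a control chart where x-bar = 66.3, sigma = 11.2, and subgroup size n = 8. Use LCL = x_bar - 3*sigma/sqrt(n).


LCL = 66.3 - 3 * 11.2 / sqrt(8)

54.42


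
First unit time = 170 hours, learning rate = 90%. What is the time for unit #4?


Formula: T_n = T_1 * (learning_rate)^(log2(n)) where learning_rate = rate/100
Doublings = log2(4) = 2
T_n = 170 * 0.9^2
T_n = 170 * 0.81 = 137.7 hours

137.7 hours


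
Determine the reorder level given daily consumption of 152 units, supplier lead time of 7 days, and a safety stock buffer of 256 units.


Formula: ROP = (Daily Demand * Lead Time) + Safety Stock
Demand during lead time = 152 * 7 = 1064 units
ROP = 1064 + 256 = 1320 units

1320 units


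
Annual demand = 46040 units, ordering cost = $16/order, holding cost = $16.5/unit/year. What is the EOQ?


Formula: EOQ = sqrt(2 * D * S / H)
Numerator: 2 * 46040 * 16 = 1473280
2DS/H = 1473280 / 16.5 = 89289.7
EOQ = sqrt(89289.7) = 298.8 units

298.8 units


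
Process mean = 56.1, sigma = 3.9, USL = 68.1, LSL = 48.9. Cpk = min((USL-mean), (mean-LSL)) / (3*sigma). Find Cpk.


Cpu = (68.1 - 56.1) / (3 * 3.9) = 1.03
Cpl = (56.1 - 48.9) / (3 * 3.9) = 0.62
Cpk = min(1.03, 0.62) = 0.62

0.62


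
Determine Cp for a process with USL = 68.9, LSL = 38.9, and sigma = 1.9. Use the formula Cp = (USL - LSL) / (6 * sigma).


Cp = (68.9 - 38.9) / (6 * 1.9)

2.63


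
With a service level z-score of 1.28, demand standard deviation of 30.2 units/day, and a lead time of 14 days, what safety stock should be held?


Formula: SS = z * sigma_d * sqrt(LT)
sqrt(LT) = sqrt(14) = 3.7417
SS = 1.28 * 30.2 * 3.7417
SS = 144.6 units

144.6 units


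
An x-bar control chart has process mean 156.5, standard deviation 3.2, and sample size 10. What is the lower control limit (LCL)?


LCL = 156.5 - 3 * 3.2 / sqrt(10)

153.46


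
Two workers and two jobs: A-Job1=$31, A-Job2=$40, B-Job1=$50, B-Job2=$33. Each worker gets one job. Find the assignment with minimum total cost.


Option 1: A->1 + B->2 = $31 + $33 = $64
Option 2: A->2 + B->1 = $40 + $50 = $90
Min cost = min($64, $90) = $64

$64


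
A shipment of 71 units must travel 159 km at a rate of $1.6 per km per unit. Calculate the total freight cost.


TC = dist * cost * units = 159 * 1.6 * 71 = $18062.40

$18062.40


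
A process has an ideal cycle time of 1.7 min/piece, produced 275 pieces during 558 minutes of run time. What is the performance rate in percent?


Formula: Performance = (Ideal CT * Total Count) / Run Time * 100
Ideal output time = 1.7 * 275 = 467.5 min
Performance = 467.5 / 558 * 100 = 83.8%

83.8%


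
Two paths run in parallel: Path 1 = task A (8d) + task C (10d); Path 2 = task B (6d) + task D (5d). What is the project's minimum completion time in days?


Path 1 = 8 + 10 = 18 days
Path 2 = 6 + 5 = 11 days
Duration = max(18, 11) = 18 days

18 days


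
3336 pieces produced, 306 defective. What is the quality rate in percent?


Formula: Quality Rate = Good Pieces / Total Pieces * 100
Good pieces = 3336 - 306 = 3030
QR = 3030 / 3336 * 100 = 90.8%

90.8%


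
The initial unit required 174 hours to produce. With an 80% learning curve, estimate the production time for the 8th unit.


Formula: T_n = T_1 * (learning_rate)^(log2(n)) where learning_rate = rate/100
Doublings = log2(8) = 3
T_n = 174 * 0.8^3
T_n = 174 * 0.512 = 89.1 hours

89.1 hours


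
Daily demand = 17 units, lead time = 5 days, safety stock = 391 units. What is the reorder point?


Formula: ROP = (Daily Demand * Lead Time) + Safety Stock
Demand during lead time = 17 * 5 = 85 units
ROP = 85 + 391 = 476 units

476 units


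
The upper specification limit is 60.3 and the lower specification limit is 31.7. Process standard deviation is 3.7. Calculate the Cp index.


Cp = (60.3 - 31.7) / (6 * 3.7)

1.29


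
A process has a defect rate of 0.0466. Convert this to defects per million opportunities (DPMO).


DPMO = defect_rate * 1000000 = 0.0466 * 1000000

46600


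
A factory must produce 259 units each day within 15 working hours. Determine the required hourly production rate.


Formula: Production Rate = Daily Demand / Available Hours
Rate = 259 units/day / 15 hours/day
Rate = 17.3 units/hour

17.3 units/hour


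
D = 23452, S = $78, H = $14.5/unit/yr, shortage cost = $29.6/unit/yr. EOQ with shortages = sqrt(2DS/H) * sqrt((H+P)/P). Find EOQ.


Formula: EOQ* = sqrt(2DS/H) * sqrt((H+P)/P)
Base EOQ = sqrt(2*23452*78/14.5) = 502.31 units
Correction = sqrt((14.5+29.6)/29.6) = 1.2206
EOQ* = 502.31 * 1.2206 = 613.1 units

613.1 units


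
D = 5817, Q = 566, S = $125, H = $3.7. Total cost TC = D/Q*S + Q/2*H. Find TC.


TC = 5817/566 * 125 + 566/2 * 3.7

$2331.77


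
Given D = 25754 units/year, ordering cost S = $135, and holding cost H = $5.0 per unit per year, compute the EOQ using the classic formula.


Formula: EOQ = sqrt(2 * D * S / H)
Numerator: 2 * 25754 * 135 = 6953580
2DS/H = 6953580 / 5.0 = 1390716.0
EOQ = sqrt(1390716.0) = 1179.3 units

1179.3 units


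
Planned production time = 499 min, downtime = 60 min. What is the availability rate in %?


Formula: Availability = (Planned Time - Downtime) / Planned Time * 100
Uptime = 499 - 60 = 439 min
Availability = 439 / 499 * 100 = 88.0%

88.0%


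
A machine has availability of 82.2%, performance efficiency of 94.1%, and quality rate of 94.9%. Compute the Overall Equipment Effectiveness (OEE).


Formula: OEE = Availability * Performance * Quality / 10000
A * P = 82.2% * 94.1% / 100 = 77.35%
OEE = 77.35% * 94.9% / 100 = 73.4%

73.4%


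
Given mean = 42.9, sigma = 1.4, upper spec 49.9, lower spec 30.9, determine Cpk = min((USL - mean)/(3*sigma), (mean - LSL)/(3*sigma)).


Cpu = (49.9 - 42.9) / (3 * 1.4) = 1.67
Cpl = (42.9 - 30.9) / (3 * 1.4) = 2.86
Cpk = min(1.67, 2.86) = 1.67

1.67


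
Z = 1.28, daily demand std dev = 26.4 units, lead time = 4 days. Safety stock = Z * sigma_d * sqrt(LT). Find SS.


Formula: SS = z * sigma_d * sqrt(LT)
sqrt(LT) = sqrt(4) = 2.0
SS = 1.28 * 26.4 * 2.0
SS = 67.6 units

67.6 units


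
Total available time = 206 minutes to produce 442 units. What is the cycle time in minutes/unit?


Formula: CT = Available Time / Number of Units
CT = 206 min / 442 units
CT = 0.47 min/unit

0.47 min/unit


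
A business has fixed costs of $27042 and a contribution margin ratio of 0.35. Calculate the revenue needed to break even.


Formula: BER = Fixed Costs / Contribution Margin Ratio
BER = $27042 / 0.35
BER = $77262.86 (to the nearest cent)

$77262.86


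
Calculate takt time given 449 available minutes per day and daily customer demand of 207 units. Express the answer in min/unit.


Formula: Takt Time = Available Production Time / Customer Demand
Takt = 449 min/day / 207 units/day
Takt = 2.17 min/unit

2.17 min/unit


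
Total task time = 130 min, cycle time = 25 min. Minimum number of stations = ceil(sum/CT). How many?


Formula: N_min = ceil(Sum of Task Times / Cycle Time)
N_min = ceil(130 min / 25 min) = ceil(5.2)
N_min = 6 stations

6


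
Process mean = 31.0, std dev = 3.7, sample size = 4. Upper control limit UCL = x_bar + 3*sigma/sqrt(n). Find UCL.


UCL = 31.0 + 3 * 3.7 / sqrt(4)

36.55


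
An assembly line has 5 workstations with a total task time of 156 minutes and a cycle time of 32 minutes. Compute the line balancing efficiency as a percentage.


Formula: Efficiency = Sum of Task Times / (N_stations * CT) * 100
Total station capacity = 5 stations * 32 min = 160 min
Efficiency = 156 / 160 * 100 = 97.5%

97.5%


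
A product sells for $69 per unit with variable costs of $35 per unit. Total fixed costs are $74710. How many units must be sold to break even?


Formula: BEQ = Fixed Costs / (Price - Variable Cost)
Contribution margin = $69 - $35 = $34/unit
BEQ = ceil($74710 / $34/unit) = ceil(2197.35) = 2198 units

2198 units


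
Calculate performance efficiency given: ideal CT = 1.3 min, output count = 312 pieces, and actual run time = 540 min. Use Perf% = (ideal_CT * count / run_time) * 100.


Formula: Performance = (Ideal CT * Total Count) / Run Time * 100
Ideal output time = 1.3 * 312 = 405.6 min
Performance = 405.6 / 540 * 100 = 75.1%

75.1%


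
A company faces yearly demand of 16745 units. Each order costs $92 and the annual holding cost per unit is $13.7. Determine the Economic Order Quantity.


Formula: EOQ = sqrt(2 * D * S / H)
Numerator: 2 * 16745 * 92 = 3081080
2DS/H = 3081080 / 13.7 = 224896.4
EOQ = sqrt(224896.4) = 474.2 units

474.2 units


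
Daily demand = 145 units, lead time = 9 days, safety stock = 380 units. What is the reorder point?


Formula: ROP = (Daily Demand * Lead Time) + Safety Stock
Demand during lead time = 145 * 9 = 1305 units
ROP = 1305 + 380 = 1685 units

1685 units


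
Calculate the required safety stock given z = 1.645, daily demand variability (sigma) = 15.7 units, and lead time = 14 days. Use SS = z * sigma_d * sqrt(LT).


Formula: SS = z * sigma_d * sqrt(LT)
sqrt(LT) = sqrt(14) = 3.7417
SS = 1.645 * 15.7 * 3.7417
SS = 96.6 units

96.6 units


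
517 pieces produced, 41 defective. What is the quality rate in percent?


Formula: Quality Rate = Good Pieces / Total Pieces * 100
Good pieces = 517 - 41 = 476
QR = 476 / 517 * 100 = 92.1%

92.1%


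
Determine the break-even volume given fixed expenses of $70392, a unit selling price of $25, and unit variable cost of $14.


Formula: BEQ = Fixed Costs / (Price - Variable Cost)
Contribution margin = $25 - $14 = $11/unit
BEQ = ceil($70392 / $11/unit) = ceil(6399.27) = 6400 units

6400 units


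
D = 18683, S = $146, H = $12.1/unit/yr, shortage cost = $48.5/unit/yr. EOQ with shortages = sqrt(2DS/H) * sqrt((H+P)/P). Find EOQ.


Formula: EOQ* = sqrt(2DS/H) * sqrt((H+P)/P)
Base EOQ = sqrt(2*18683*146/12.1) = 671.46 units
Correction = sqrt((12.1+48.5)/48.5) = 1.1178
EOQ* = 671.46 * 1.1178 = 750.6 units

750.6 units


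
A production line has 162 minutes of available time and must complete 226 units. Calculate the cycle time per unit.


Formula: CT = Available Time / Number of Units
CT = 162 min / 226 units
CT = 0.72 min/unit

0.72 min/unit


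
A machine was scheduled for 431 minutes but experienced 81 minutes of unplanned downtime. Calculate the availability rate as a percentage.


Formula: Availability = (Planned Time - Downtime) / Planned Time * 100
Uptime = 431 - 81 = 350 min
Availability = 350 / 431 * 100 = 81.2%

81.2%


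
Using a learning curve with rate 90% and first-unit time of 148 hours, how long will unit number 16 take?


Formula: T_n = T_1 * (learning_rate)^(log2(n)) where learning_rate = rate/100
Doublings = log2(16) = 4
T_n = 148 * 0.9^4
T_n = 148 * 0.6561 = 97.1 hours

97.1 hours


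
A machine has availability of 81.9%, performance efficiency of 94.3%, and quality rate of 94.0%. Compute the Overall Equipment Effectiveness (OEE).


Formula: OEE = Availability * Performance * Quality / 10000
A * P = 81.9% * 94.3% / 100 = 77.23%
OEE = 77.23% * 94.0% / 100 = 72.6%

72.6%


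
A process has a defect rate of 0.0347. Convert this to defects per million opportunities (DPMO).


DPMO = defect_rate * 1000000 = 0.0347 * 1000000

34700


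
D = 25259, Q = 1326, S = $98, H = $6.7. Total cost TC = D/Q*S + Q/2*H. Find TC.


TC = 25259/1326 * 98 + 1326/2 * 6.7

$6308.90


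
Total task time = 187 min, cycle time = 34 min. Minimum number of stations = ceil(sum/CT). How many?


Formula: N_min = ceil(Sum of Task Times / Cycle Time)
N_min = ceil(187 min / 34 min) = ceil(5.5)
N_min = 6 stations

6


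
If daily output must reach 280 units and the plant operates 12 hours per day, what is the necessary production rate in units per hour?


Formula: Production Rate = Daily Demand / Available Hours
Rate = 280 units/day / 12 hours/day
Rate = 23.3 units/hour

23.3 units/hour


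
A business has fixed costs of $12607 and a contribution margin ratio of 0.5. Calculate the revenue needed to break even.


Formula: BER = Fixed Costs / Contribution Margin Ratio
BER = $12607 / 0.5
BER = $25214.00 (to the nearest cent)

$25214.00


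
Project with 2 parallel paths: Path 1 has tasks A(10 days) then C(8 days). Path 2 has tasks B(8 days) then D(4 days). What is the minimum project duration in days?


Path 1 = 10 + 8 = 18 days
Path 2 = 8 + 4 = 12 days
Duration = max(18, 12) = 18 days

18 days


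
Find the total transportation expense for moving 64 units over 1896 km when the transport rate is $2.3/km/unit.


TC = dist * cost * units = 1896 * 2.3 * 64 = $279091.20

$279091.20


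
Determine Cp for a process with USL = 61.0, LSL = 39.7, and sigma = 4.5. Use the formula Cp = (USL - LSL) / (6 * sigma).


Cp = (61.0 - 39.7) / (6 * 4.5)

0.79


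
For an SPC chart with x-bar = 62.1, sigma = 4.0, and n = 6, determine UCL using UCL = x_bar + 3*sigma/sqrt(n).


UCL = 62.1 + 3 * 4.0 / sqrt(6)

67.0


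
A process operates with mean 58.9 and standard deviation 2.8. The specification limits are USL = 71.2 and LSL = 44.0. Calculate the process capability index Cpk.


Cpu = (71.2 - 58.9) / (3 * 2.8) = 1.46
Cpl = (58.9 - 44.0) / (3 * 2.8) = 1.77
Cpk = min(1.46, 1.77) = 1.46

1.46


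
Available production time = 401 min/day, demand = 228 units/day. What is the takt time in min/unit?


Formula: Takt Time = Available Production Time / Customer Demand
Takt = 401 min/day / 228 units/day
Takt = 1.76 min/unit

1.76 min/unit


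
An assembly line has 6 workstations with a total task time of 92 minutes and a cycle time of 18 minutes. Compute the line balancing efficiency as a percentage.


Formula: Efficiency = Sum of Task Times / (N_stations * CT) * 100
Total station capacity = 6 stations * 18 min = 108 min
Efficiency = 92 / 108 * 100 = 85.2%

85.2%


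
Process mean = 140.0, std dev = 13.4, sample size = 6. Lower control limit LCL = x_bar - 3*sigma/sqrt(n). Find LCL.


LCL = 140.0 - 3 * 13.4 / sqrt(6)

123.59


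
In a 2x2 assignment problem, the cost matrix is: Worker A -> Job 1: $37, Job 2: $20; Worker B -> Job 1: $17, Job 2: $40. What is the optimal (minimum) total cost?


Option 1: A->1 + B->2 = $37 + $40 = $77
Option 2: A->2 + B->1 = $20 + $17 = $37
Min cost = min($77, $37) = $37

$37


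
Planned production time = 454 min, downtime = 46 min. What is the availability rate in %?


Formula: Availability = (Planned Time - Downtime) / Planned Time * 100
Uptime = 454 - 46 = 408 min
Availability = 408 / 454 * 100 = 89.9%

89.9%


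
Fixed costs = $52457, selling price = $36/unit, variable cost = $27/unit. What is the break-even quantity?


Formula: BEQ = Fixed Costs / (Price - Variable Cost)
Contribution margin = $36 - $27 = $9/unit
BEQ = ceil($52457 / $9/unit) = ceil(5828.56) = 5829 units

5829 units


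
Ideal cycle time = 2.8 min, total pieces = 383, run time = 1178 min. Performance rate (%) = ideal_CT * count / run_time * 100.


Formula: Performance = (Ideal CT * Total Count) / Run Time * 100
Ideal output time = 2.8 * 383 = 1072.4 min
Performance = 1072.4 / 1178 * 100 = 91.0%

91.0%


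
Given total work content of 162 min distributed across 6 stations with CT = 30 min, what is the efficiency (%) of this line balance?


Formula: Efficiency = Sum of Task Times / (N_stations * CT) * 100
Total station capacity = 6 stations * 30 min = 180 min
Efficiency = 162 / 180 * 100 = 90.0%

90.0%


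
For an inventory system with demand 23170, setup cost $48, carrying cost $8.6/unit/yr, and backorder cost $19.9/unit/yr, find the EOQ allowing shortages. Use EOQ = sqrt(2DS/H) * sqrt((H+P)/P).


Formula: EOQ* = sqrt(2DS/H) * sqrt((H+P)/P)
Base EOQ = sqrt(2*23170*48/8.6) = 508.57 units
Correction = sqrt((8.6+19.9)/19.9) = 1.19673
EOQ* = 508.57 * 1.19673 = 608.6 units

608.6 units


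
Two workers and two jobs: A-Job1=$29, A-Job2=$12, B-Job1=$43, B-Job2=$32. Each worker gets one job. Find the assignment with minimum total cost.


Option 1: A->1 + B->2 = $29 + $32 = $61
Option 2: A->2 + B->1 = $12 + $43 = $55
Min cost = min($61, $55) = $55

$55


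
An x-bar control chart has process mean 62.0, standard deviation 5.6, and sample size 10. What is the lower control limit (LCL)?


LCL = 62.0 - 3 * 5.6 / sqrt(10)

56.69


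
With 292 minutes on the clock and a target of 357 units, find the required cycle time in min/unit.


Formula: CT = Available Time / Number of Units
CT = 292 min / 357 units
CT = 0.82 min/unit

0.82 min/unit


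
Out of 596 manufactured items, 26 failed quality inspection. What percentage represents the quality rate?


Formula: Quality Rate = Good Pieces / Total Pieces * 100
Good pieces = 596 - 26 = 570
QR = 570 / 596 * 100 = 95.6%

95.6%


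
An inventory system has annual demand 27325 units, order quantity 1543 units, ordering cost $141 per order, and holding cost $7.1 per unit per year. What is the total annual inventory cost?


TC = 27325/1543 * 141 + 1543/2 * 7.1

$7974.62


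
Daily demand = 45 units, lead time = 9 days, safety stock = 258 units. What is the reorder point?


Formula: ROP = (Daily Demand * Lead Time) + Safety Stock
Demand during lead time = 45 * 9 = 405 units
ROP = 405 + 258 = 663 units

663 units


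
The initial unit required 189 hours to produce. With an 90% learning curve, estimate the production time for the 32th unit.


Formula: T_n = T_1 * (learning_rate)^(log2(n)) where learning_rate = rate/100
Doublings = log2(32) = 5
T_n = 189 * 0.9^5
T_n = 189 * 0.5905 = 111.6 hours

111.6 hours


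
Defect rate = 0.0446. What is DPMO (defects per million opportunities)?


DPMO = defect_rate * 1000000 = 0.0446 * 1000000

44600


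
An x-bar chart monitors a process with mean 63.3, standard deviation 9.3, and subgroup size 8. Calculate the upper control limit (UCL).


UCL = 63.3 + 3 * 9.3 / sqrt(8)

73.16


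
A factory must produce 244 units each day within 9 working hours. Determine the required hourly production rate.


Formula: Production Rate = Daily Demand / Available Hours
Rate = 244 units/day / 9 hours/day
Rate = 27.1 units/hour

27.1 units/hour


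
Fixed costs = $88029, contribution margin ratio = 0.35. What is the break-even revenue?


Formula: BER = Fixed Costs / Contribution Margin Ratio
BER = $88029 / 0.35
BER = $251511.43 (to the nearest cent)

$251511.43


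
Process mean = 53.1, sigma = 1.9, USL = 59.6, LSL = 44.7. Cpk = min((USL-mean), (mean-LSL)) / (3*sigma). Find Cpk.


Cpu = (59.6 - 53.1) / (3 * 1.9) = 1.14
Cpl = (53.1 - 44.7) / (3 * 1.9) = 1.47
Cpk = min(1.14, 1.47) = 1.14

1.14


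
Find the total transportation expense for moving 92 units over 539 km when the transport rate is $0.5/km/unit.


TC = dist * cost * units = 539 * 0.5 * 92 = $24794.00

$24794.00


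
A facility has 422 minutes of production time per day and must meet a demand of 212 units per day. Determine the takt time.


Formula: Takt Time = Available Production Time / Customer Demand
Takt = 422 min/day / 212 units/day
Takt = 1.99 min/unit

1.99 min/unit


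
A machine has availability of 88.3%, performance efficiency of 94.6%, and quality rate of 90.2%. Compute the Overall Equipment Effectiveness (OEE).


Formula: OEE = Availability * Performance * Quality / 10000
A * P = 88.3% * 94.6% / 100 = 83.53%
OEE = 83.53% * 90.2% / 100 = 75.3%

75.3%


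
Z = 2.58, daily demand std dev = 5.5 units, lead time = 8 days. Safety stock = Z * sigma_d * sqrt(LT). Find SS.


Formula: SS = z * sigma_d * sqrt(LT)
sqrt(LT) = sqrt(8) = 2.8284
SS = 2.58 * 5.5 * 2.8284
SS = 40.1 units

40.1 units


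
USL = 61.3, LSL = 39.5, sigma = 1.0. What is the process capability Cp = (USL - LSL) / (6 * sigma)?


Cp = (61.3 - 39.5) / (6 * 1.0)

3.63


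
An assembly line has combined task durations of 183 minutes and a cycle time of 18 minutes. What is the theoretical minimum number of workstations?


Formula: N_min = ceil(Sum of Task Times / Cycle Time)
N_min = ceil(183 min / 18 min) = ceil(10.1667)
N_min = 11 stations

11


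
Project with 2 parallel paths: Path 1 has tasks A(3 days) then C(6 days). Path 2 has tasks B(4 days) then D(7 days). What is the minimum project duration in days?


Path 1 = 3 + 6 = 9 days
Path 2 = 4 + 7 = 11 days
Duration = max(9, 11) = 11 days

11 days


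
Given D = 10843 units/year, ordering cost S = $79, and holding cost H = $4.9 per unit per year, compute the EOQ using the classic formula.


Formula: EOQ = sqrt(2 * D * S / H)
Numerator: 2 * 10843 * 79 = 1713194
2DS/H = 1713194 / 4.9 = 349631.4
EOQ = sqrt(349631.4) = 591.3 units

591.3 units


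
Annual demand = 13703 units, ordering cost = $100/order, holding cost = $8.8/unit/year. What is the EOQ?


Formula: EOQ = sqrt(2 * D * S / H)
Numerator: 2 * 13703 * 100 = 2740600
2DS/H = 2740600 / 8.8 = 311431.8
EOQ = sqrt(311431.8) = 558.1 units

558.1 units


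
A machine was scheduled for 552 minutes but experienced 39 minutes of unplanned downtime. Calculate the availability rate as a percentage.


Formula: Availability = (Planned Time - Downtime) / Planned Time * 100
Uptime = 552 - 39 = 513 min
Availability = 513 / 552 * 100 = 92.9%

92.9%


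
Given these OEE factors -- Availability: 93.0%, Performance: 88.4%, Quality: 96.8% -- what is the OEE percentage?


Formula: OEE = Availability * Performance * Quality / 10000
A * P = 93.0% * 88.4% / 100 = 82.21%
OEE = 82.21% * 96.8% / 100 = 79.6%

79.6%


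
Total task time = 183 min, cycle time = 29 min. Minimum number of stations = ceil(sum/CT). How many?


Formula: N_min = ceil(Sum of Task Times / Cycle Time)
N_min = ceil(183 min / 29 min) = ceil(6.3103)
N_min = 7 stations

7


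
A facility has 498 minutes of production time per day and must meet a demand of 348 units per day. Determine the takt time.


Formula: Takt Time = Available Production Time / Customer Demand
Takt = 498 min/day / 348 units/day
Takt = 1.43 min/unit

1.43 min/unit


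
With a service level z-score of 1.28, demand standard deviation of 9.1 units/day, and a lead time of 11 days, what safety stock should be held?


Formula: SS = z * sigma_d * sqrt(LT)
sqrt(LT) = sqrt(11) = 3.3166
SS = 1.28 * 9.1 * 3.3166
SS = 38.6 units

38.6 units


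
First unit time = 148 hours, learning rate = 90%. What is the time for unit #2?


Formula: T_n = T_1 * (learning_rate)^(log2(n)) where learning_rate = rate/100
Doublings = log2(2) = 1
T_n = 148 * 0.9^1
T_n = 148 * 0.9 = 133.2 hours

133.2 hours


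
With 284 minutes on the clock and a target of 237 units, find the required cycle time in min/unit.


Formula: CT = Available Time / Number of Units
CT = 284 min / 237 units
CT = 1.2 min/unit

1.2 min/unit


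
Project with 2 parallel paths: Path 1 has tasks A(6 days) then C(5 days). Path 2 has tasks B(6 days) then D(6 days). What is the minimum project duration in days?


Path 1 = 6 + 5 = 11 days
Path 2 = 6 + 6 = 12 days
Duration = max(11, 12) = 12 days

12 days


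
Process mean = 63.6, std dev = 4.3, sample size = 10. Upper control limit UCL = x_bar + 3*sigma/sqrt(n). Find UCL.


UCL = 63.6 + 3 * 4.3 / sqrt(10)

67.68


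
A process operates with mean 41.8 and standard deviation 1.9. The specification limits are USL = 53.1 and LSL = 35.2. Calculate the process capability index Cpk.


Cpu = (53.1 - 41.8) / (3 * 1.9) = 1.98
Cpl = (41.8 - 35.2) / (3 * 1.9) = 1.16
Cpk = min(1.98, 1.16) = 1.16

1.16


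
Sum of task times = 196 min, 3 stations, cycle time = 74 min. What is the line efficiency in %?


Formula: Efficiency = Sum of Task Times / (N_stations * CT) * 100
Total station capacity = 3 stations * 74 min = 222 min
Efficiency = 196 / 222 * 100 = 88.3%

88.3%


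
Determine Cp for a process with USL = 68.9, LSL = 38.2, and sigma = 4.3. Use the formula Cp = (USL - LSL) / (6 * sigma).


Cp = (68.9 - 38.2) / (6 * 4.3)

1.19


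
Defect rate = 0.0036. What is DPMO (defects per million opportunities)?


DPMO = defect_rate * 1000000 = 0.0036 * 1000000

3600


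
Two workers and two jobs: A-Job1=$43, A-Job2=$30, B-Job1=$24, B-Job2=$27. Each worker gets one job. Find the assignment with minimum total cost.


Option 1: A->1 + B->2 = $43 + $27 = $70
Option 2: A->2 + B->1 = $30 + $24 = $54
Min cost = min($70, $54) = $54

$54


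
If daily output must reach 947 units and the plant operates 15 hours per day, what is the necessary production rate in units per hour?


Formula: Production Rate = Daily Demand / Available Hours
Rate = 947 units/day / 15 hours/day
Rate = 63.1 units/hour

63.1 units/hour


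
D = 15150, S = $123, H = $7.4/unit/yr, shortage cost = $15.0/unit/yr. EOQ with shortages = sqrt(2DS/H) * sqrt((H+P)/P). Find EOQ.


Formula: EOQ* = sqrt(2DS/H) * sqrt((H+P)/P)
Base EOQ = sqrt(2*15150*123/7.4) = 709.67 units
Correction = sqrt((7.4+15.0)/15.0) = 1.22202
EOQ* = 709.67 * 1.22202 = 867.2 units

867.2 units


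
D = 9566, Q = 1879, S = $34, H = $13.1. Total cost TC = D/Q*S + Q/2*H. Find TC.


TC = 9566/1879 * 34 + 1879/2 * 13.1

$12480.54


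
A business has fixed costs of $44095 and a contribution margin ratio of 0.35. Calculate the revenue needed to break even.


Formula: BER = Fixed Costs / Contribution Margin Ratio
BER = $44095 / 0.35
BER = $125985.71 (to the nearest cent)

$125985.71


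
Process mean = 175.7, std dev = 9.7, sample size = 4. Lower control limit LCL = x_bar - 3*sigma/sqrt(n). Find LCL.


LCL = 175.7 - 3 * 9.7 / sqrt(4)

161.15


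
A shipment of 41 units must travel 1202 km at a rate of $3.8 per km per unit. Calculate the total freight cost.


TC = dist * cost * units = 1202 * 3.8 * 41 = $187271.60

$187271.60


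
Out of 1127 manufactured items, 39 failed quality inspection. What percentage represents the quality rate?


Formula: Quality Rate = Good Pieces / Total Pieces * 100
Good pieces = 1127 - 39 = 1088
QR = 1088 / 1127 * 100 = 96.5%

96.5%


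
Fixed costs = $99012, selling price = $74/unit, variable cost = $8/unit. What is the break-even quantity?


Formula: BEQ = Fixed Costs / (Price - Variable Cost)
Contribution margin = $74 - $8 = $66/unit
BEQ = ceil($99012 / $66/unit) = ceil(1500.18) = 1501 units

1501 units


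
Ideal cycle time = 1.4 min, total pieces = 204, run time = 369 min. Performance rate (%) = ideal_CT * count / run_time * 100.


Formula: Performance = (Ideal CT * Total Count) / Run Time * 100
Ideal output time = 1.4 * 204 = 285.6 min
Performance = 285.6 / 369 * 100 = 77.4%

77.4%


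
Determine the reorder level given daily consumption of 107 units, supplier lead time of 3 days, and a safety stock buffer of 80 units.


Formula: ROP = (Daily Demand * Lead Time) + Safety Stock
Demand during lead time = 107 * 3 = 321 units
ROP = 321 + 80 = 401 units

401 units


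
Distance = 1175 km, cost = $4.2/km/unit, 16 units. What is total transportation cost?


TC = dist * cost * units = 1175 * 4.2 * 16 = $78960.00

$78960.00


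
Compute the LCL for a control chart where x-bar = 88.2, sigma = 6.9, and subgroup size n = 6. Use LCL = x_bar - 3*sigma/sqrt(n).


LCL = 88.2 - 3 * 6.9 / sqrt(6)

79.75


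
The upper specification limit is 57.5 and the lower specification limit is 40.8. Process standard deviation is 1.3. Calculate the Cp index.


Cp = (57.5 - 40.8) / (6 * 1.3)

2.14


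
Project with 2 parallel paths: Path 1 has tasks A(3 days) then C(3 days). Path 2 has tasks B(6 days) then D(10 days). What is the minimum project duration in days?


Path 1 = 3 + 3 = 6 days
Path 2 = 6 + 10 = 16 days
Duration = max(6, 16) = 16 days

16 days


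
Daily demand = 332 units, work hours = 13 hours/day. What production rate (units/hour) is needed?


Formula: Production Rate = Daily Demand / Available Hours
Rate = 332 units/day / 13 hours/day
Rate = 25.5 units/hour

25.5 units/hour


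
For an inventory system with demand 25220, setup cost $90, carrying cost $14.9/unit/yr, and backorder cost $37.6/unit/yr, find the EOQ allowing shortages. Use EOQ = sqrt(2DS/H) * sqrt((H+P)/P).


Formula: EOQ* = sqrt(2DS/H) * sqrt((H+P)/P)
Base EOQ = sqrt(2*25220*90/14.9) = 551.97 units
Correction = sqrt((14.9+37.6)/37.6) = 1.18164
EOQ* = 551.97 * 1.18164 = 652.2 units

652.2 units


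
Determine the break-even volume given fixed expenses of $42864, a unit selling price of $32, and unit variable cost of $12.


Formula: BEQ = Fixed Costs / (Price - Variable Cost)
Contribution margin = $32 - $12 = $20/unit
BEQ = ceil($42864 / $20/unit) = ceil(2143.2) = 2144 units

2144 units


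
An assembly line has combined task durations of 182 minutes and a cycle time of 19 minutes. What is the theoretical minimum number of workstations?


Formula: N_min = ceil(Sum of Task Times / Cycle Time)
N_min = ceil(182 min / 19 min) = ceil(9.5789)
N_min = 10 stations

10


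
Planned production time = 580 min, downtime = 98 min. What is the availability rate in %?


Formula: Availability = (Planned Time - Downtime) / Planned Time * 100
Uptime = 580 - 98 = 482 min
Availability = 482 / 580 * 100 = 83.1%

83.1%


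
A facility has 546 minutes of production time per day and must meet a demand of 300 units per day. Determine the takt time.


Formula: Takt Time = Available Production Time / Customer Demand
Takt = 546 min/day / 300 units/day
Takt = 1.82 min/unit

1.82 min/unit


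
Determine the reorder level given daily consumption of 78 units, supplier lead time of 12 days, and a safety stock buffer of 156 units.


Formula: ROP = (Daily Demand * Lead Time) + Safety Stock
Demand during lead time = 78 * 12 = 936 units
ROP = 936 + 156 = 1092 units

1092 units


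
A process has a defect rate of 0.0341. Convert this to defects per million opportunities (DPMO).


DPMO = defect_rate * 1000000 = 0.0341 * 1000000

34100


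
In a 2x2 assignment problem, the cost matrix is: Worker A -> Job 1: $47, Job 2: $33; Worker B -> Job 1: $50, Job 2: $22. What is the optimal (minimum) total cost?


Option 1: A->1 + B->2 = $47 + $22 = $69
Option 2: A->2 + B->1 = $33 + $50 = $83
Min cost = min($69, $83) = $69

$69


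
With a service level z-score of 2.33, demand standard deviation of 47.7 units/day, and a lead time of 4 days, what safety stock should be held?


Formula: SS = z * sigma_d * sqrt(LT)
sqrt(LT) = sqrt(4) = 2.0
SS = 2.33 * 47.7 * 2.0
SS = 222.3 units

222.3 units


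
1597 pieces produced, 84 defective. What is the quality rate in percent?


Formula: Quality Rate = Good Pieces / Total Pieces * 100
Good pieces = 1597 - 84 = 1513
QR = 1513 / 1597 * 100 = 94.7%

94.7%


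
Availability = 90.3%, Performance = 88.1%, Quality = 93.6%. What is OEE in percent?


Formula: OEE = Availability * Performance * Quality / 10000
A * P = 90.3% * 88.1% / 100 = 79.55%
OEE = 79.55% * 93.6% / 100 = 74.5%

74.5%


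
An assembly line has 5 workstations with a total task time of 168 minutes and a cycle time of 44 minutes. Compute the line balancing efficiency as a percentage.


Formula: Efficiency = Sum of Task Times / (N_stations * CT) * 100
Total station capacity = 5 stations * 44 min = 220 min
Efficiency = 168 / 220 * 100 = 76.4%

76.4%


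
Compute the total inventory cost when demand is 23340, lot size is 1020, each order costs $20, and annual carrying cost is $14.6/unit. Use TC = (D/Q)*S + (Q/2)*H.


TC = 23340/1020 * 20 + 1020/2 * 14.6

$7903.65


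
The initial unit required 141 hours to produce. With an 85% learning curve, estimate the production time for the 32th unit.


Formula: T_n = T_1 * (learning_rate)^(log2(n)) where learning_rate = rate/100
Doublings = log2(32) = 5
T_n = 141 * 0.85^5
T_n = 141 * 0.4437 = 62.6 hours

62.6 hours


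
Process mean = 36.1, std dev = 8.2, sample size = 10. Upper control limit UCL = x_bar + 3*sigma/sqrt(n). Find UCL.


UCL = 36.1 + 3 * 8.2 / sqrt(10)

43.88


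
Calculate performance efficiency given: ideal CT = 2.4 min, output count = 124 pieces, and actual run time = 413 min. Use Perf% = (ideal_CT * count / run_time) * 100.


Formula: Performance = (Ideal CT * Total Count) / Run Time * 100
Ideal output time = 2.4 * 124 = 297.6 min
Performance = 297.6 / 413 * 100 = 72.1%

72.1%


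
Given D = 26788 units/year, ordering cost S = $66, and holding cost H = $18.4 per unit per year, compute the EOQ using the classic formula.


Formula: EOQ = sqrt(2 * D * S / H)
Numerator: 2 * 26788 * 66 = 3536016
2DS/H = 3536016 / 18.4 = 192174.8
EOQ = sqrt(192174.8) = 438.4 units

438.4 units


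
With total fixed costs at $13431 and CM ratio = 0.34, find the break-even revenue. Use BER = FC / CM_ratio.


Formula: BER = Fixed Costs / Contribution Margin Ratio
BER = $13431 / 0.34
BER = $39502.94 (to the nearest cent)

$39502.94


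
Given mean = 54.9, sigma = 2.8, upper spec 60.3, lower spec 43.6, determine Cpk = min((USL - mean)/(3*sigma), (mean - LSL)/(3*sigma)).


Cpu = (60.3 - 54.9) / (3 * 2.8) = 0.64
Cpl = (54.9 - 43.6) / (3 * 2.8) = 1.35
Cpk = min(0.64, 1.35) = 0.64

0.64


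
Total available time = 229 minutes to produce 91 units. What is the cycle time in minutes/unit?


Formula: CT = Available Time / Number of Units
CT = 229 min / 91 units
CT = 2.52 min/unit

2.52 min/unit


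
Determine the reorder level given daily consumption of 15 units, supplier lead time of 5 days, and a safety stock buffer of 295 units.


Formula: ROP = (Daily Demand * Lead Time) + Safety Stock
Demand during lead time = 15 * 5 = 75 units
ROP = 75 + 295 = 370 units

370 units


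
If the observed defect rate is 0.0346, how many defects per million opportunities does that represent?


DPMO = defect_rate * 1000000 = 0.0346 * 1000000

34600


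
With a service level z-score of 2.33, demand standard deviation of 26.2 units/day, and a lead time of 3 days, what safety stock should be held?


Formula: SS = z * sigma_d * sqrt(LT)
sqrt(LT) = sqrt(3) = 1.7321
SS = 2.33 * 26.2 * 1.7321
SS = 105.7 units

105.7 units


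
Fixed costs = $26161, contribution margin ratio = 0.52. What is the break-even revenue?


Formula: BER = Fixed Costs / Contribution Margin Ratio
BER = $26161 / 0.52
BER = $50309.62 (to the nearest cent)

$50309.62


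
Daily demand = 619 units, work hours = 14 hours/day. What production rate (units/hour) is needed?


Formula: Production Rate = Daily Demand / Available Hours
Rate = 619 units/day / 14 hours/day
Rate = 44.2 units/hour

44.2 units/hour


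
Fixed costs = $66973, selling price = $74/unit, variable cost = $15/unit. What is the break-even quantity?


Formula: BEQ = Fixed Costs / (Price - Variable Cost)
Contribution margin = $74 - $15 = $59/unit
BEQ = ceil($66973 / $59/unit) = ceil(1135.14) = 1136 units

1136 units


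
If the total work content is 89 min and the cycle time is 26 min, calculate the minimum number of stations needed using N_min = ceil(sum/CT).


Formula: N_min = ceil(Sum of Task Times / Cycle Time)
N_min = ceil(89 min / 26 min) = ceil(3.4231)
N_min = 4 stations

4


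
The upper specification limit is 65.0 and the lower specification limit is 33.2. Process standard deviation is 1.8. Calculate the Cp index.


Cp = (65.0 - 33.2) / (6 * 1.8)

2.94


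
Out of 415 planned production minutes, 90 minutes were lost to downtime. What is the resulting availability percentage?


Formula: Availability = (Planned Time - Downtime) / Planned Time * 100
Uptime = 415 - 90 = 325 min
Availability = 325 / 415 * 100 = 78.3%

78.3%


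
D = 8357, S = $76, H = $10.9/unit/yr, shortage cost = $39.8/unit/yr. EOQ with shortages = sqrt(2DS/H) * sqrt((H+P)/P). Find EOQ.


Formula: EOQ* = sqrt(2DS/H) * sqrt((H+P)/P)
Base EOQ = sqrt(2*8357*76/10.9) = 341.38 units
Correction = sqrt((10.9+39.8)/39.8) = 1.12866
EOQ* = 341.38 * 1.12866 = 385.3 units

385.3 units


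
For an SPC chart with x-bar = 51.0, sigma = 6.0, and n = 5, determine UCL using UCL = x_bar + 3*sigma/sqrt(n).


UCL = 51.0 + 3 * 6.0 / sqrt(5)

59.05


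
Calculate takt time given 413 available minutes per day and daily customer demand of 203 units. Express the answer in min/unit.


Formula: Takt Time = Available Production Time / Customer Demand
Takt = 413 min/day / 203 units/day
Takt = 2.03 min/unit

2.03 min/unit


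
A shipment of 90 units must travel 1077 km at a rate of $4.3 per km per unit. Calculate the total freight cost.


TC = dist * cost * units = 1077 * 4.3 * 90 = $416799.00

$416799.00


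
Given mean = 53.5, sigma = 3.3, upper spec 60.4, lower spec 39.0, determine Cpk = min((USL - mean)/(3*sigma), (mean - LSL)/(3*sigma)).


Cpu = (60.4 - 53.5) / (3 * 3.3) = 0.7
Cpl = (53.5 - 39.0) / (3 * 3.3) = 1.46
Cpk = min(0.7, 1.46) = 0.7

0.7


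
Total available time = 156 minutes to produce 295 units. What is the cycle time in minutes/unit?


Formula: CT = Available Time / Number of Units
CT = 156 min / 295 units
CT = 0.53 min/unit

0.53 min/unit
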